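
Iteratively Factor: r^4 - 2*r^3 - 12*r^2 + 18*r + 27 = (r - 3)*(r^3 + r^2 - 9*r - 9) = (r - 3)*(r + 1)*(r^2 - 9) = (r - 3)^2*(r + 1)*(r + 3)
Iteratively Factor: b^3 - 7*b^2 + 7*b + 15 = (b + 1)*(b^2 - 8*b + 15) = (b - 5)*(b + 1)*(b - 3)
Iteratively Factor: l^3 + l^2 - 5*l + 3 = (l - 1)*(l^2 + 2*l - 3) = (l - 1)*(l + 3)*(l - 1)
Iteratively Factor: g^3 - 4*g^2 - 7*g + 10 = (g - 1)*(g^2 - 3*g - 10) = (g - 1)*(g + 2)*(g - 5)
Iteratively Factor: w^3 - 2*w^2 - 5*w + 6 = (w + 2)*(w^2 - 4*w + 3) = (w - 1)*(w + 2)*(w - 3)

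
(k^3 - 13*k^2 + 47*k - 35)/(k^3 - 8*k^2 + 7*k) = (k - 5)/k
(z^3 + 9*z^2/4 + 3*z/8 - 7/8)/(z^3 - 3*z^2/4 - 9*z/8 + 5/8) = (4*z + 7)/(4*z - 5)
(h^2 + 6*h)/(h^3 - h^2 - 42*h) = 1/(h - 7)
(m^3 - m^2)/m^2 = m - 1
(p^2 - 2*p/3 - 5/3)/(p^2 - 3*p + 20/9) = 3*(p + 1)/(3*p - 4)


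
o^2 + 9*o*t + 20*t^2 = (o + 4*t)*(o + 5*t)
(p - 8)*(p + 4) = p^2 - 4*p - 32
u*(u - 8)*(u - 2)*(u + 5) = u^4 - 5*u^3 - 34*u^2 + 80*u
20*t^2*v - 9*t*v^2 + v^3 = v*(-5*t + v)*(-4*t + v)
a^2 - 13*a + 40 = (a - 8)*(a - 5)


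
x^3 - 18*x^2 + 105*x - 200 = (x - 8)*(x - 5)^2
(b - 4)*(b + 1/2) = b^2 - 7*b/2 - 2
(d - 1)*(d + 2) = d^2 + d - 2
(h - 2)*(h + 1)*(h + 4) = h^3 + 3*h^2 - 6*h - 8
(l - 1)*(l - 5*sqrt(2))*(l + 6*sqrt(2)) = l^3 - l^2 + sqrt(2)*l^2 - 60*l - sqrt(2)*l + 60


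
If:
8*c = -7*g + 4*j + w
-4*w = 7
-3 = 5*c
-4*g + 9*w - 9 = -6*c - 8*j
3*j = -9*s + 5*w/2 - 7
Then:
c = -3/5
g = 689/200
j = 4213/800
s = -21739/7200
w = -7/4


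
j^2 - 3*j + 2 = (j - 2)*(j - 1)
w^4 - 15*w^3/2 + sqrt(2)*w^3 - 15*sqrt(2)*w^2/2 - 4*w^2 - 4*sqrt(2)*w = w*(w - 8)*(w + 1/2)*(w + sqrt(2))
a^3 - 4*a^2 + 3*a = a*(a - 3)*(a - 1)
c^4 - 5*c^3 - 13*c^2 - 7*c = c*(c - 7)*(c + 1)^2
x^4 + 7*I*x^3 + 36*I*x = x*(x - 2*I)*(x + 3*I)*(x + 6*I)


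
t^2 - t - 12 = (t - 4)*(t + 3)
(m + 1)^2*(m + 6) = m^3 + 8*m^2 + 13*m + 6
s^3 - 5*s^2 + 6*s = s*(s - 3)*(s - 2)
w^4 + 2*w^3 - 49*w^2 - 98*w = w*(w - 7)*(w + 2)*(w + 7)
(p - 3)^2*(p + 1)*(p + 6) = p^4 + p^3 - 27*p^2 + 27*p + 54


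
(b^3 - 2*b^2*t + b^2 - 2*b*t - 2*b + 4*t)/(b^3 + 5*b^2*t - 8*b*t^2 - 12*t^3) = (b^2 + b - 2)/(b^2 + 7*b*t + 6*t^2)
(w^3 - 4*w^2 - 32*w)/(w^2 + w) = (w^2 - 4*w - 32)/(w + 1)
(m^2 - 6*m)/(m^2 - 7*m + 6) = m/(m - 1)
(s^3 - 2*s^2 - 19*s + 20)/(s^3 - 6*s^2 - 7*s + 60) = (s^2 + 3*s - 4)/(s^2 - s - 12)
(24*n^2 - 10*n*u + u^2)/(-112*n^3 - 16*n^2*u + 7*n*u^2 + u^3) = (-6*n + u)/(28*n^2 + 11*n*u + u^2)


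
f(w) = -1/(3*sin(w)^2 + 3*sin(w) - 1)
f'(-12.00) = 2.42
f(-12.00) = -0.68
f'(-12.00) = 2.42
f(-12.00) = -0.68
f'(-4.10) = -0.38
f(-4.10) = -0.29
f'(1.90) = -0.14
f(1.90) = -0.22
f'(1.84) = -0.11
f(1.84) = -0.21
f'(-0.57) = -0.07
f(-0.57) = 0.57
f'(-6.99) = -0.24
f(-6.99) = 0.59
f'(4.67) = 0.13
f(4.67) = 1.00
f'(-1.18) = -0.66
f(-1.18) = 0.83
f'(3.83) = 0.22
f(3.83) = 0.59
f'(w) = -(-6*sin(w)*cos(w) - 3*cos(w))/(3*sin(w)^2 + 3*sin(w) - 1)^2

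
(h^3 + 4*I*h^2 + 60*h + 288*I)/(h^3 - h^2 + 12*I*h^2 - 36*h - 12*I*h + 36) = (h - 8*I)/(h - 1)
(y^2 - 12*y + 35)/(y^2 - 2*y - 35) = (y - 5)/(y + 5)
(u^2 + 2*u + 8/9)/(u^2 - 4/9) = (3*u + 4)/(3*u - 2)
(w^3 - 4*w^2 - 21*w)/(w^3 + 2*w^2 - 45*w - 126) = w/(w + 6)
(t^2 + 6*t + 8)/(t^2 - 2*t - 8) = (t + 4)/(t - 4)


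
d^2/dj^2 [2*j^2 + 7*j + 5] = 4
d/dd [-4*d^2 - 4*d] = -8*d - 4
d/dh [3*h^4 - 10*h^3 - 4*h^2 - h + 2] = 12*h^3 - 30*h^2 - 8*h - 1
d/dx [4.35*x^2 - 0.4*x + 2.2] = 8.7*x - 0.4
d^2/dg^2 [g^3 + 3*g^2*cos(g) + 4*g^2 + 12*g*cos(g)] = -3*g^2*cos(g) - 12*sqrt(2)*g*sin(g + pi/4) + 6*g - 24*sin(g) + 6*cos(g) + 8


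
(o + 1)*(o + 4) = o^2 + 5*o + 4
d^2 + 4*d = d*(d + 4)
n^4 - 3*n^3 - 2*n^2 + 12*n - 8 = (n - 2)^2*(n - 1)*(n + 2)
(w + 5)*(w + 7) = w^2 + 12*w + 35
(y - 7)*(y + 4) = y^2 - 3*y - 28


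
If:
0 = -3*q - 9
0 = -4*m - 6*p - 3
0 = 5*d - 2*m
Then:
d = -3*p/5 - 3/10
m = -3*p/2 - 3/4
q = -3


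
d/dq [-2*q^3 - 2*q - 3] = -6*q^2 - 2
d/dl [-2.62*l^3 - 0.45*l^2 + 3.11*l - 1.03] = -7.86*l^2 - 0.9*l + 3.11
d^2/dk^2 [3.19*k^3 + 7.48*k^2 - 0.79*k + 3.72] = 19.14*k + 14.96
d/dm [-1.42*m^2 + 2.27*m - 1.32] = 2.27 - 2.84*m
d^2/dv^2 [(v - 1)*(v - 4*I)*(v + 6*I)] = 6*v - 2 + 4*I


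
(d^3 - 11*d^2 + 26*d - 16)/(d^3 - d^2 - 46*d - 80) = (d^2 - 3*d + 2)/(d^2 + 7*d + 10)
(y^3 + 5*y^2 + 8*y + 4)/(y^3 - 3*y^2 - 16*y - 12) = (y + 2)/(y - 6)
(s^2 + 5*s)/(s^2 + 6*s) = (s + 5)/(s + 6)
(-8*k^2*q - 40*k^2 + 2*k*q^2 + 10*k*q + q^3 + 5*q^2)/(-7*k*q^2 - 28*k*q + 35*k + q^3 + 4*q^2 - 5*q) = (-8*k^2 + 2*k*q + q^2)/(-7*k*q + 7*k + q^2 - q)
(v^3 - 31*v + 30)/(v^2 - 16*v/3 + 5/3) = 3*(v^2 + 5*v - 6)/(3*v - 1)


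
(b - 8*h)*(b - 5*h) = b^2 - 13*b*h + 40*h^2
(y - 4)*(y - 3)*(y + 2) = y^3 - 5*y^2 - 2*y + 24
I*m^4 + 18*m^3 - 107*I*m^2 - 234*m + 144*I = (m - 8*I)*(m - 6*I)*(m - 3*I)*(I*m + 1)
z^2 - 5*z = z*(z - 5)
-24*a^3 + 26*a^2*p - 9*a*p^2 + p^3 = (-4*a + p)*(-3*a + p)*(-2*a + p)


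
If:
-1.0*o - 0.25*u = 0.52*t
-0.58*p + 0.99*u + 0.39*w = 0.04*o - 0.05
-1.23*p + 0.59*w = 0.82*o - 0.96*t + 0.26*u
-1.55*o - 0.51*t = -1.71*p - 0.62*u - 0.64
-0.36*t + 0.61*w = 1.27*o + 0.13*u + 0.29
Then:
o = 0.32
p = -0.07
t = -0.42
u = -0.39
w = 0.80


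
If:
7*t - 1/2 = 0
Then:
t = 1/14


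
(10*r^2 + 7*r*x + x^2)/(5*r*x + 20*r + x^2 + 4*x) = (2*r + x)/(x + 4)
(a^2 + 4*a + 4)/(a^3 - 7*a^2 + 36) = (a + 2)/(a^2 - 9*a + 18)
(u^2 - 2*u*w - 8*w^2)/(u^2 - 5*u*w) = (u^2 - 2*u*w - 8*w^2)/(u*(u - 5*w))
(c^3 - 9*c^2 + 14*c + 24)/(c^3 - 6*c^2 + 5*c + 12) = (c - 6)/(c - 3)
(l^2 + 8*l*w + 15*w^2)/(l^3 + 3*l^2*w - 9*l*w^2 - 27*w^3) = (-l - 5*w)/(-l^2 + 9*w^2)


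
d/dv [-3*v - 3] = -3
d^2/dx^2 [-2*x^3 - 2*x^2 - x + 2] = -12*x - 4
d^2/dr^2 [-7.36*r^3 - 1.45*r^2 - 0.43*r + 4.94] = -44.16*r - 2.9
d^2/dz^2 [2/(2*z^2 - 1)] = 8*(6*z^2 + 1)/(2*z^2 - 1)^3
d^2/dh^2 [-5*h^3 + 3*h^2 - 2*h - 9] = 6 - 30*h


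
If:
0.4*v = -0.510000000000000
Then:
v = -1.28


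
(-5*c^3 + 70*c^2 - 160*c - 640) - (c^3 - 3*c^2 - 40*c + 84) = -6*c^3 + 73*c^2 - 120*c - 724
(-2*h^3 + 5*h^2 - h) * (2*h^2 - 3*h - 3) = -4*h^5 + 16*h^4 - 11*h^3 - 12*h^2 + 3*h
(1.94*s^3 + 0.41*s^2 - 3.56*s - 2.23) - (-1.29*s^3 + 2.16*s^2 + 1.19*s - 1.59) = 3.23*s^3 - 1.75*s^2 - 4.75*s - 0.64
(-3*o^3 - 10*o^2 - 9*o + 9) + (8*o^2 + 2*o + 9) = -3*o^3 - 2*o^2 - 7*o + 18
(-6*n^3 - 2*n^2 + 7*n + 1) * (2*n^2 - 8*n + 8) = -12*n^5 + 44*n^4 - 18*n^3 - 70*n^2 + 48*n + 8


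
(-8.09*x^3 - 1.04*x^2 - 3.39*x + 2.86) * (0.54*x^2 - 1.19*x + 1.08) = -4.3686*x^5 + 9.0655*x^4 - 9.3302*x^3 + 4.4553*x^2 - 7.0646*x + 3.0888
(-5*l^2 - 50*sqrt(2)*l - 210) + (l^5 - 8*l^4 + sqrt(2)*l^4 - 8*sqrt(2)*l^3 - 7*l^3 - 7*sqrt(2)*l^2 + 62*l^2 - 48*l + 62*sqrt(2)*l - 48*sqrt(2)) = l^5 - 8*l^4 + sqrt(2)*l^4 - 8*sqrt(2)*l^3 - 7*l^3 - 7*sqrt(2)*l^2 + 57*l^2 - 48*l + 12*sqrt(2)*l - 210 - 48*sqrt(2)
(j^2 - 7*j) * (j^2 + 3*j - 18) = j^4 - 4*j^3 - 39*j^2 + 126*j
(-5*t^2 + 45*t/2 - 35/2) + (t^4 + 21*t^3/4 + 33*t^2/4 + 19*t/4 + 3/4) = t^4 + 21*t^3/4 + 13*t^2/4 + 109*t/4 - 67/4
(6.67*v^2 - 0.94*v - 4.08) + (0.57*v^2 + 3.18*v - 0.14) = 7.24*v^2 + 2.24*v - 4.22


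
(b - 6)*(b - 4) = b^2 - 10*b + 24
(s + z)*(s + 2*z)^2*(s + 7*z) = s^4 + 12*s^3*z + 43*s^2*z^2 + 60*s*z^3 + 28*z^4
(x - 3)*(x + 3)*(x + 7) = x^3 + 7*x^2 - 9*x - 63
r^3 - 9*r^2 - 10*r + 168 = (r - 7)*(r - 6)*(r + 4)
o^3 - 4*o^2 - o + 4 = (o - 4)*(o - 1)*(o + 1)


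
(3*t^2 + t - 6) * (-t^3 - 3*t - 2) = -3*t^5 - t^4 - 3*t^3 - 9*t^2 + 16*t + 12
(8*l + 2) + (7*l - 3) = 15*l - 1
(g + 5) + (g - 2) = 2*g + 3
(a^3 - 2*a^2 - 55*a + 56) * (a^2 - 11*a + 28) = a^5 - 13*a^4 - 5*a^3 + 605*a^2 - 2156*a + 1568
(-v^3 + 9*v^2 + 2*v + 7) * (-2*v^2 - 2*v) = 2*v^5 - 16*v^4 - 22*v^3 - 18*v^2 - 14*v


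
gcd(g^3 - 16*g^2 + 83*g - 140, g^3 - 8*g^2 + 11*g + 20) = g^2 - 9*g + 20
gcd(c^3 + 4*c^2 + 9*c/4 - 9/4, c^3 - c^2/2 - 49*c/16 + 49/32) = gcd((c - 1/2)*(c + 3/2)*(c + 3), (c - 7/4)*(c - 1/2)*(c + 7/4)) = c - 1/2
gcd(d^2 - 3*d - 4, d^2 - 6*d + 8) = d - 4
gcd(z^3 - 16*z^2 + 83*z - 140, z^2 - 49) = z - 7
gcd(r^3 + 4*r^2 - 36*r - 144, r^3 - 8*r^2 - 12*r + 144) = r^2 - 2*r - 24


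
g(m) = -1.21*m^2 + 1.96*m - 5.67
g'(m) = 1.96 - 2.42*m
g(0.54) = -4.96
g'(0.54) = 0.65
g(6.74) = -47.43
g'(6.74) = -14.35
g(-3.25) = -24.82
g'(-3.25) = 9.82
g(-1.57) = -11.73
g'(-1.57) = 5.76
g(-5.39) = -51.39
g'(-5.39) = 15.00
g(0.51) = -4.99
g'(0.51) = 0.73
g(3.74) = -15.26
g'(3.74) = -7.09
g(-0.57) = -7.18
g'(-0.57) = 3.34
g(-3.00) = -22.44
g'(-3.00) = 9.22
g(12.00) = -156.39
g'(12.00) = -27.08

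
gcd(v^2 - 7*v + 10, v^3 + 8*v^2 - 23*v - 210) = v - 5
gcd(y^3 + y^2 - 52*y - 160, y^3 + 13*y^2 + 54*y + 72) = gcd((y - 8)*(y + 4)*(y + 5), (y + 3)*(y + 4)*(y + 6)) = y + 4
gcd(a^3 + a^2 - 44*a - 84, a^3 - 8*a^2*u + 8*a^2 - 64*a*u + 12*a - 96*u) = a^2 + 8*a + 12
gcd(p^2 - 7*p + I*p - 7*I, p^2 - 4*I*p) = 1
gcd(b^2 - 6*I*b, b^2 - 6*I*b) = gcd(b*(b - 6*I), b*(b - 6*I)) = b^2 - 6*I*b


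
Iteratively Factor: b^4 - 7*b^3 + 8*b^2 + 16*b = (b - 4)*(b^3 - 3*b^2 - 4*b) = b*(b - 4)*(b^2 - 3*b - 4) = b*(b - 4)^2*(b + 1)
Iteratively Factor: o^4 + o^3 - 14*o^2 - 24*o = (o + 2)*(o^3 - o^2 - 12*o) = (o - 4)*(o + 2)*(o^2 + 3*o) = o*(o - 4)*(o + 2)*(o + 3)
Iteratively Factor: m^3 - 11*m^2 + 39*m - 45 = (m - 3)*(m^2 - 8*m + 15) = (m - 5)*(m - 3)*(m - 3)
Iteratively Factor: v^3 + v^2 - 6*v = (v)*(v^2 + v - 6) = v*(v + 3)*(v - 2)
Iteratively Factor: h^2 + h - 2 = (h - 1)*(h + 2)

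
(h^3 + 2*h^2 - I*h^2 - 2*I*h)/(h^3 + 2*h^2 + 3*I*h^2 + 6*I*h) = (h - I)/(h + 3*I)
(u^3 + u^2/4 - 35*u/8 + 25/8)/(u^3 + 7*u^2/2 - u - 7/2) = (8*u^2 + 10*u - 25)/(4*(2*u^2 + 9*u + 7))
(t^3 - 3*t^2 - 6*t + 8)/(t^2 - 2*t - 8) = t - 1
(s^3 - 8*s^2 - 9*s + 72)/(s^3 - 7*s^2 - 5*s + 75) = (s^2 - 11*s + 24)/(s^2 - 10*s + 25)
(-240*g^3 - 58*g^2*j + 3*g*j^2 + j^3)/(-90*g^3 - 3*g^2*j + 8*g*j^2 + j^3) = (8*g - j)/(3*g - j)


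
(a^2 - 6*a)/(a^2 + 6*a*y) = (a - 6)/(a + 6*y)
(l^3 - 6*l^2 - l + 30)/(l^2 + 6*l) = (l^3 - 6*l^2 - l + 30)/(l*(l + 6))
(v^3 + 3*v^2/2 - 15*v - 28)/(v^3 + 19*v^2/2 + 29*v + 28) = (v - 4)/(v + 4)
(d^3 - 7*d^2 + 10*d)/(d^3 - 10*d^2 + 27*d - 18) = d*(d^2 - 7*d + 10)/(d^3 - 10*d^2 + 27*d - 18)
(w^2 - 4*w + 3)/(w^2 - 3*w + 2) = (w - 3)/(w - 2)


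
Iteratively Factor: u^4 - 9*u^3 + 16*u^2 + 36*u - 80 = (u + 2)*(u^3 - 11*u^2 + 38*u - 40) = (u - 5)*(u + 2)*(u^2 - 6*u + 8) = (u - 5)*(u - 4)*(u + 2)*(u - 2)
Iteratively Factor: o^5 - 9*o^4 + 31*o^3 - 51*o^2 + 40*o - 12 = (o - 1)*(o^4 - 8*o^3 + 23*o^2 - 28*o + 12) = (o - 2)*(o - 1)*(o^3 - 6*o^2 + 11*o - 6) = (o - 2)^2*(o - 1)*(o^2 - 4*o + 3) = (o - 3)*(o - 2)^2*(o - 1)*(o - 1)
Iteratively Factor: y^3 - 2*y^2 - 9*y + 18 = (y - 3)*(y^2 + y - 6) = (y - 3)*(y + 3)*(y - 2)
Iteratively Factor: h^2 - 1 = (h + 1)*(h - 1)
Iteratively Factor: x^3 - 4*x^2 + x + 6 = (x + 1)*(x^2 - 5*x + 6) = (x - 3)*(x + 1)*(x - 2)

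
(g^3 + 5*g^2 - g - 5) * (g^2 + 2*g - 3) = g^5 + 7*g^4 + 6*g^3 - 22*g^2 - 7*g + 15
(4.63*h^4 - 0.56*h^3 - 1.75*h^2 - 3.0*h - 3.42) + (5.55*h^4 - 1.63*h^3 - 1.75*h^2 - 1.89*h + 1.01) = 10.18*h^4 - 2.19*h^3 - 3.5*h^2 - 4.89*h - 2.41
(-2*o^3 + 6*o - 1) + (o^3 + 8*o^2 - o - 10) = -o^3 + 8*o^2 + 5*o - 11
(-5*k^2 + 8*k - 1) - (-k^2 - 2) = -4*k^2 + 8*k + 1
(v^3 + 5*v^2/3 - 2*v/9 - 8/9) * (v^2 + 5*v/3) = v^5 + 10*v^4/3 + 23*v^3/9 - 34*v^2/27 - 40*v/27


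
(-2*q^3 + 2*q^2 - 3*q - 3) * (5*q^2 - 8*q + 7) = -10*q^5 + 26*q^4 - 45*q^3 + 23*q^2 + 3*q - 21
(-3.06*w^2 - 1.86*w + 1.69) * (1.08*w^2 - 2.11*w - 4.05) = -3.3048*w^4 + 4.4478*w^3 + 18.1428*w^2 + 3.9671*w - 6.8445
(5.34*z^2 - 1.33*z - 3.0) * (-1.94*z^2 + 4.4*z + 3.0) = -10.3596*z^4 + 26.0762*z^3 + 15.988*z^2 - 17.19*z - 9.0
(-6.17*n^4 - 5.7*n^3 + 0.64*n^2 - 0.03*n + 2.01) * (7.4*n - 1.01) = -45.658*n^5 - 35.9483*n^4 + 10.493*n^3 - 0.8684*n^2 + 14.9043*n - 2.0301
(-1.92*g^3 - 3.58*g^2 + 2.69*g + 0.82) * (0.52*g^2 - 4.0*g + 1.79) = -0.9984*g^5 + 5.8184*g^4 + 12.282*g^3 - 16.7418*g^2 + 1.5351*g + 1.4678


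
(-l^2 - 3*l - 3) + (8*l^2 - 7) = 7*l^2 - 3*l - 10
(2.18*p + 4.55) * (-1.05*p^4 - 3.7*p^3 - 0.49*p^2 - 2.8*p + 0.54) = -2.289*p^5 - 12.8435*p^4 - 17.9032*p^3 - 8.3335*p^2 - 11.5628*p + 2.457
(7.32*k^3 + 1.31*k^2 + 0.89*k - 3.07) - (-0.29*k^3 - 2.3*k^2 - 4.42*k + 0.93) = 7.61*k^3 + 3.61*k^2 + 5.31*k - 4.0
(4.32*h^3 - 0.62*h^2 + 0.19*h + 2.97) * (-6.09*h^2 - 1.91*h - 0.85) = -26.3088*h^5 - 4.4754*h^4 - 3.6449*h^3 - 17.9232*h^2 - 5.8342*h - 2.5245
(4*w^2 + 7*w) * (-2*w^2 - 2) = -8*w^4 - 14*w^3 - 8*w^2 - 14*w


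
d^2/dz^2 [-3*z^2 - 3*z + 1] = -6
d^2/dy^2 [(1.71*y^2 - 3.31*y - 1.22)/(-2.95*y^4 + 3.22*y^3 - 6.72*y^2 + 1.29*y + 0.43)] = (-89.2876499999999*y^8 + 443.12304*y^7 - 258.387888*y^6 + 173.868804*y^5 + 223.52577*y^4 - 82.0272280000002*y^3 + 294.892536*y^2 - 16.203432*y + 6.806556)/(25.672375*y^12 - 84.06615*y^11 + 267.20274*y^10 - 450.064603*y^9 + 670.974819*y^8 - 605.286192*y^7 + 421.151793*y^6 - 125.192952*y^5 - 33.786519*y^4 + 18.432681*y^3 + 1.580895*y^2 - 0.715563*y - 0.079507)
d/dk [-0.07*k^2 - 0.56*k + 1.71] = -0.14*k - 0.56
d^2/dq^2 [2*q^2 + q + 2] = 4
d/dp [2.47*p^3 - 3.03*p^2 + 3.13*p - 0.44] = 7.41*p^2 - 6.06*p + 3.13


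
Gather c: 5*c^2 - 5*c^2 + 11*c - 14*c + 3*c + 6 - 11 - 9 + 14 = 0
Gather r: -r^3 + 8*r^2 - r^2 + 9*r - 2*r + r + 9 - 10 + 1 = -r^3 + 7*r^2 + 8*r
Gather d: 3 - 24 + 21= 0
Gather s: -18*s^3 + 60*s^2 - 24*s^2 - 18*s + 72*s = -18*s^3 + 36*s^2 + 54*s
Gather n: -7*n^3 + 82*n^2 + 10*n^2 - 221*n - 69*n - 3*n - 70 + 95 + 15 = -7*n^3 + 92*n^2 - 293*n + 40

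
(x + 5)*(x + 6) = x^2 + 11*x + 30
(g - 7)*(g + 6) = g^2 - g - 42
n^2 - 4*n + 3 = (n - 3)*(n - 1)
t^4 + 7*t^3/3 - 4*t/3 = t*(t - 2/3)*(t + 1)*(t + 2)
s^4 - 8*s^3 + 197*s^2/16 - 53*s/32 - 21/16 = (s - 6)*(s - 7/4)*(s - 1/2)*(s + 1/4)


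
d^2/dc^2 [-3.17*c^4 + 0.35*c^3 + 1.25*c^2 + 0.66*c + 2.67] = -38.04*c^2 + 2.1*c + 2.5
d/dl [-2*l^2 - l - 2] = -4*l - 1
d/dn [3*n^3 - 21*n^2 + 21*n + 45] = 9*n^2 - 42*n + 21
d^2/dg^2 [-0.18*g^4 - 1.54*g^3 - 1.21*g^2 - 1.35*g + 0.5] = -2.16*g^2 - 9.24*g - 2.42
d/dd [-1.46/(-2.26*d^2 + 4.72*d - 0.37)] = (6.8912 - 6.5992*d)/(2.26*d^2 - 4.72*d + 0.37)^2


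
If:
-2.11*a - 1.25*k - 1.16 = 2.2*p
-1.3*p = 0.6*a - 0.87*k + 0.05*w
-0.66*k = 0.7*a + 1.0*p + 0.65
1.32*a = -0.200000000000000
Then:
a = -0.15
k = -1.76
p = 0.62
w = -45.01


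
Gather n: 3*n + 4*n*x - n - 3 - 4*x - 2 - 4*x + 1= n*(4*x + 2) - 8*x - 4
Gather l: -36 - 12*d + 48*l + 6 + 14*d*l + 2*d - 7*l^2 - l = -10*d - 7*l^2 + l*(14*d + 47) - 30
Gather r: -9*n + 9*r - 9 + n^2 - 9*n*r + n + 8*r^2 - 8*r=n^2 - 8*n + 8*r^2 + r*(1 - 9*n) - 9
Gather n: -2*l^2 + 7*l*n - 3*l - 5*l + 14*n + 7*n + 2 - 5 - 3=-2*l^2 - 8*l + n*(7*l + 21) - 6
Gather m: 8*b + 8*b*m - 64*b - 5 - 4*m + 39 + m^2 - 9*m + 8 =-56*b + m^2 + m*(8*b - 13) + 42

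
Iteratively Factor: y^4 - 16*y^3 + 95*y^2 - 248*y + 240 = (y - 3)*(y^3 - 13*y^2 + 56*y - 80) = (y - 5)*(y - 3)*(y^2 - 8*y + 16) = (y - 5)*(y - 4)*(y - 3)*(y - 4)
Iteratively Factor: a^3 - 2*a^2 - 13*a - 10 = (a - 5)*(a^2 + 3*a + 2) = (a - 5)*(a + 2)*(a + 1)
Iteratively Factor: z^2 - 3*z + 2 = (z - 2)*(z - 1)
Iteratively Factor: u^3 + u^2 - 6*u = (u - 2)*(u^2 + 3*u) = (u - 2)*(u + 3)*(u)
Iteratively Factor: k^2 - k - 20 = (k - 5)*(k + 4)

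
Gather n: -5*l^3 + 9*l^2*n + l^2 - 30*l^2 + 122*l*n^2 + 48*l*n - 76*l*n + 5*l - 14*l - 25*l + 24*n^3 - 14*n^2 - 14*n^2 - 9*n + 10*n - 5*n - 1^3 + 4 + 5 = -5*l^3 - 29*l^2 - 34*l + 24*n^3 + n^2*(122*l - 28) + n*(9*l^2 - 28*l - 4) + 8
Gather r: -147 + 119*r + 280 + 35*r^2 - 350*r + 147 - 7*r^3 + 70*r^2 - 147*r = -7*r^3 + 105*r^2 - 378*r + 280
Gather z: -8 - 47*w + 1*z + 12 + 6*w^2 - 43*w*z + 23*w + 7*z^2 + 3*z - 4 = 6*w^2 - 24*w + 7*z^2 + z*(4 - 43*w)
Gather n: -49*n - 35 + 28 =-49*n - 7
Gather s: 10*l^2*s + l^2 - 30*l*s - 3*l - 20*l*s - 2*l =l^2 - 5*l + s*(10*l^2 - 50*l)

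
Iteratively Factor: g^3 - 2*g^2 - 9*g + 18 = (g + 3)*(g^2 - 5*g + 6) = (g - 3)*(g + 3)*(g - 2)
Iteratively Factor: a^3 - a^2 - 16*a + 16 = (a + 4)*(a^2 - 5*a + 4) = (a - 4)*(a + 4)*(a - 1)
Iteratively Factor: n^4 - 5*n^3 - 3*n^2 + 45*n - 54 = (n - 3)*(n^3 - 2*n^2 - 9*n + 18) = (n - 3)*(n - 2)*(n^2 - 9) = (n - 3)^2*(n - 2)*(n + 3)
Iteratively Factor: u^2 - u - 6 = (u + 2)*(u - 3)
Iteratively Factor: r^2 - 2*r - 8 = (r - 4)*(r + 2)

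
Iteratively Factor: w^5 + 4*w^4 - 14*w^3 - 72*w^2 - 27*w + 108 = (w - 1)*(w^4 + 5*w^3 - 9*w^2 - 81*w - 108) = (w - 1)*(w + 3)*(w^3 + 2*w^2 - 15*w - 36) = (w - 1)*(w + 3)^2*(w^2 - w - 12) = (w - 4)*(w - 1)*(w + 3)^2*(w + 3)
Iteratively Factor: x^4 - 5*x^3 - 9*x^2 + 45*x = (x - 3)*(x^3 - 2*x^2 - 15*x) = x*(x - 3)*(x^2 - 2*x - 15) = x*(x - 3)*(x + 3)*(x - 5)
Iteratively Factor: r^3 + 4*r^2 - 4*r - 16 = (r + 4)*(r^2 - 4) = (r - 2)*(r + 4)*(r + 2)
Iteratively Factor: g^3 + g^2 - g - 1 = (g + 1)*(g^2 - 1) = (g - 1)*(g + 1)*(g + 1)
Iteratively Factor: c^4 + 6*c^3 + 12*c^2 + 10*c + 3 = (c + 1)*(c^3 + 5*c^2 + 7*c + 3) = (c + 1)^2*(c^2 + 4*c + 3) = (c + 1)^3*(c + 3)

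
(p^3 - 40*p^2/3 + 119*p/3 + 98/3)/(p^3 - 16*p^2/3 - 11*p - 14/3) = (p - 7)/(p + 1)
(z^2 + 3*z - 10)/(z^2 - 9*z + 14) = (z + 5)/(z - 7)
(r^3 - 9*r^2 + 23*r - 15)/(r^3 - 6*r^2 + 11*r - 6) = (r - 5)/(r - 2)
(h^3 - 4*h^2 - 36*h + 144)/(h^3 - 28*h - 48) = (h^2 + 2*h - 24)/(h^2 + 6*h + 8)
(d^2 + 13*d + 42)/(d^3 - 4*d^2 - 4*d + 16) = (d^2 + 13*d + 42)/(d^3 - 4*d^2 - 4*d + 16)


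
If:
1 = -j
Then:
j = -1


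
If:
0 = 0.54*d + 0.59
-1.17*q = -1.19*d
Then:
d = -1.09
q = -1.11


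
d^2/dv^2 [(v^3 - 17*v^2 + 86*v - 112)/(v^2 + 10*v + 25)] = 2*(331*v - 1621)/(v^4 + 20*v^3 + 150*v^2 + 500*v + 625)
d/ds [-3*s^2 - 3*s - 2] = -6*s - 3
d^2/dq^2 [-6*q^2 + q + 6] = -12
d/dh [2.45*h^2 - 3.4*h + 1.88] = 4.9*h - 3.4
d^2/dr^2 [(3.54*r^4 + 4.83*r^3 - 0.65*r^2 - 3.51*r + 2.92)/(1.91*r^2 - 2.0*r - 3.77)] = (25.828548*r^6 - 81.1368*r^5 - 67.982868*r^4 + 504.6887*r^3 + 858.105174*r^2 + 193.3167*r + 99.866118)/(6.967871*r^6 - 21.8886*r^5 - 18.340011*r^4 + 78.4084*r^3 + 36.199917*r^2 - 85.2774*r - 53.582633)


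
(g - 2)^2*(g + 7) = g^3 + 3*g^2 - 24*g + 28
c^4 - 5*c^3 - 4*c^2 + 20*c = c*(c - 5)*(c - 2)*(c + 2)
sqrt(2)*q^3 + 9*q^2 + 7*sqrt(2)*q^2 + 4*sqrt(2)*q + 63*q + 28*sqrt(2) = (q + 7)*(q + 4*sqrt(2))*(sqrt(2)*q + 1)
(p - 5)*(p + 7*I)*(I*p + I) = I*p^3 - 7*p^2 - 4*I*p^2 + 28*p - 5*I*p + 35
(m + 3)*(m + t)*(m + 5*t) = m^3 + 6*m^2*t + 3*m^2 + 5*m*t^2 + 18*m*t + 15*t^2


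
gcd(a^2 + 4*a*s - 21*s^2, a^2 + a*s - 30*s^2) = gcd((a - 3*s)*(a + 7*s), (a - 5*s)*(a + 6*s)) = 1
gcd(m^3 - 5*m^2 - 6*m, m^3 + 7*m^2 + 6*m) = m^2 + m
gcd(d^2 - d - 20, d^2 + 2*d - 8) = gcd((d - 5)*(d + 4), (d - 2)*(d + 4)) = d + 4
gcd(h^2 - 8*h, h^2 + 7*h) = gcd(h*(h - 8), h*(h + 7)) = h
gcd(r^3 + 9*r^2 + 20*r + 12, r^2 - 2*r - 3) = r + 1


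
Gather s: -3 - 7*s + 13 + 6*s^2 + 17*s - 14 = 6*s^2 + 10*s - 4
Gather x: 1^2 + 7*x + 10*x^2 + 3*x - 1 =10*x^2 + 10*x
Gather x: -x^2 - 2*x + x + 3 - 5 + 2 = -x^2 - x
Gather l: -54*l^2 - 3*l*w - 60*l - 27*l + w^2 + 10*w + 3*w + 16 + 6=-54*l^2 + l*(-3*w - 87) + w^2 + 13*w + 22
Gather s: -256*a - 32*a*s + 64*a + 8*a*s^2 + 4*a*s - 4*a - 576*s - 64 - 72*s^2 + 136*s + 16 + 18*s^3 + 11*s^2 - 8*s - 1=-196*a + 18*s^3 + s^2*(8*a - 61) + s*(-28*a - 448) - 49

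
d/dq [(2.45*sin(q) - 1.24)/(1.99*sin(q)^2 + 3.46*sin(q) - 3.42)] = (-4.8755*sin(q)^2 + 4.9352*sin(q) - 4.0886)*cos(q)/(3.9601*sin(q)^4 + 13.7708*sin(q)^3 - 1.64*sin(q)^2 - 23.6664*sin(q) + 11.6964)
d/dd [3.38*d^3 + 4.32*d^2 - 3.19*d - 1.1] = 10.14*d^2 + 8.64*d - 3.19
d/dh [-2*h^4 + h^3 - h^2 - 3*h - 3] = -8*h^3 + 3*h^2 - 2*h - 3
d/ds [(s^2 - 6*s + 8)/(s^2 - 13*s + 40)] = (-7*s^2 + 64*s - 136)/(s^4 - 26*s^3 + 249*s^2 - 1040*s + 1600)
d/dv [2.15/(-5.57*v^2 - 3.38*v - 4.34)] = (23.951*v + 7.267)/(5.57*v^2 + 3.38*v + 4.34)^2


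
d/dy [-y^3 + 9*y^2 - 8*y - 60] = -3*y^2 + 18*y - 8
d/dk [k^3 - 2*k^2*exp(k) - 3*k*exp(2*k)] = -2*k^2*exp(k) + 3*k^2 - 6*k*exp(2*k) - 4*k*exp(k) - 3*exp(2*k)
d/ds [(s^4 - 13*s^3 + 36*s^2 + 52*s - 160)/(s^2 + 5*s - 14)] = 2*(s^3 + 5*s^2 - 77*s + 9)/(s^2 + 14*s + 49)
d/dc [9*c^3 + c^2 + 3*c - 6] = 27*c^2 + 2*c + 3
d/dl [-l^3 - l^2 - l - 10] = -3*l^2 - 2*l - 1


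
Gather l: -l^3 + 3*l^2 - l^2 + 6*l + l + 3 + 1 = -l^3 + 2*l^2 + 7*l + 4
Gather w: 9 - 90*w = 9 - 90*w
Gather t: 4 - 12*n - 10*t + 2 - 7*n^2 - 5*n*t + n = -7*n^2 - 11*n + t*(-5*n - 10) + 6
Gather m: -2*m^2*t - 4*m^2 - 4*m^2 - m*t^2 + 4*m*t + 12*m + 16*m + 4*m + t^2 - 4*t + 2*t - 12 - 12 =m^2*(-2*t - 8) + m*(-t^2 + 4*t + 32) + t^2 - 2*t - 24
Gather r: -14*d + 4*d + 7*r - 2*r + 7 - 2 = -10*d + 5*r + 5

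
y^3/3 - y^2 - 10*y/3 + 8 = (y/3 + 1)*(y - 4)*(y - 2)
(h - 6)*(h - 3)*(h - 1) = h^3 - 10*h^2 + 27*h - 18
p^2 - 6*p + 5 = (p - 5)*(p - 1)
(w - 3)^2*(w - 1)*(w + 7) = w^4 - 34*w^2 + 96*w - 63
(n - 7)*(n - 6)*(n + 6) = n^3 - 7*n^2 - 36*n + 252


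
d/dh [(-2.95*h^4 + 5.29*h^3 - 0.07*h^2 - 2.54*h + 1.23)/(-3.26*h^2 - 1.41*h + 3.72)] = (19.234*h^5 - 4.76689999999999*h^4 - 58.8138*h^3 + 50.8547*h^2 + 7.4988*h - 7.7145)/(10.6276*h^4 + 9.1932*h^3 - 22.2663*h^2 - 10.4904*h + 13.8384)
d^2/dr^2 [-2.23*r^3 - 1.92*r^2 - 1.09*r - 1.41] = -13.38*r - 3.84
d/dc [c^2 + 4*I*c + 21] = 2*c + 4*I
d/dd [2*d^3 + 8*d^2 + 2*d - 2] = 6*d^2 + 16*d + 2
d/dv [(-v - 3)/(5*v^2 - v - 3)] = (-5*v^2 + v + (v + 3)*(10*v - 1) + 3)/(-5*v^2 + v + 3)^2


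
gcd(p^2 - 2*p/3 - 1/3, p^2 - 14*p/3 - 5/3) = p + 1/3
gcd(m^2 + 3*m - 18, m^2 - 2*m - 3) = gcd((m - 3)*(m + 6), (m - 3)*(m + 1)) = m - 3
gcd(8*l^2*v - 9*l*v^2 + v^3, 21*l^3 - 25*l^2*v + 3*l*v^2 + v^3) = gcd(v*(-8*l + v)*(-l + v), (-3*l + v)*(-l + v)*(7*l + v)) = -l + v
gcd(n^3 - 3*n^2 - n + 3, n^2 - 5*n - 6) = n + 1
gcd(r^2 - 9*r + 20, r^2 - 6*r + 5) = r - 5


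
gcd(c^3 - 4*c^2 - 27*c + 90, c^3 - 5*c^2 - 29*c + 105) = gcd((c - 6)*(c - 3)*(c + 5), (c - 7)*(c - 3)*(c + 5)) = c^2 + 2*c - 15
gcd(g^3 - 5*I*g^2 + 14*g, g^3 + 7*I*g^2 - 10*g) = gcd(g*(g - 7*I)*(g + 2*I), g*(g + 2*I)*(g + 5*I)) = g^2 + 2*I*g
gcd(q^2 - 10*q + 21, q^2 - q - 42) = q - 7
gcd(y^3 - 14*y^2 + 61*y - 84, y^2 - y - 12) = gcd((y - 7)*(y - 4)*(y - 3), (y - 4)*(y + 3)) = y - 4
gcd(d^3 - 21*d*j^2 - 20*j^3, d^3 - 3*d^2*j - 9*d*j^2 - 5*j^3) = d^2 - 4*d*j - 5*j^2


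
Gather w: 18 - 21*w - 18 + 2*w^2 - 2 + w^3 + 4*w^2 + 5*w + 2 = w^3 + 6*w^2 - 16*w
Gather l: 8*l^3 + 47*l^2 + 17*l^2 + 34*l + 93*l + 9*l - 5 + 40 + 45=8*l^3 + 64*l^2 + 136*l + 80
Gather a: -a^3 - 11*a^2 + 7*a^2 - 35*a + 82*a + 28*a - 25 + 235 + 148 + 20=-a^3 - 4*a^2 + 75*a + 378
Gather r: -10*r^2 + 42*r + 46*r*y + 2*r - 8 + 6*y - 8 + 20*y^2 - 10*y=-10*r^2 + r*(46*y + 44) + 20*y^2 - 4*y - 16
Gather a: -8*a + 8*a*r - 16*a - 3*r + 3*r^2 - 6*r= a*(8*r - 24) + 3*r^2 - 9*r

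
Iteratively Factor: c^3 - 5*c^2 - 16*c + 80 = (c - 5)*(c^2 - 16) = (c - 5)*(c - 4)*(c + 4)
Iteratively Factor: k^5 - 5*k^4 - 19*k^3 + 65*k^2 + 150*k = (k + 3)*(k^4 - 8*k^3 + 5*k^2 + 50*k) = k*(k + 3)*(k^3 - 8*k^2 + 5*k + 50) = k*(k - 5)*(k + 3)*(k^2 - 3*k - 10) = k*(k - 5)*(k + 2)*(k + 3)*(k - 5)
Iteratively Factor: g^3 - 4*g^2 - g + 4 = (g - 4)*(g^2 - 1) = (g - 4)*(g - 1)*(g + 1)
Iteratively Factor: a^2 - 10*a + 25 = (a - 5)*(a - 5)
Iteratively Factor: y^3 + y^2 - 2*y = (y)*(y^2 + y - 2) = y*(y - 1)*(y + 2)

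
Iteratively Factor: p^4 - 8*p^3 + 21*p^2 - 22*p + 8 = (p - 1)*(p^3 - 7*p^2 + 14*p - 8) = (p - 4)*(p - 1)*(p^2 - 3*p + 2) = (p - 4)*(p - 2)*(p - 1)*(p - 1)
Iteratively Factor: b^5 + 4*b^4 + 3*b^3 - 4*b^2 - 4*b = (b)*(b^4 + 4*b^3 + 3*b^2 - 4*b - 4) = b*(b + 2)*(b^3 + 2*b^2 - b - 2) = b*(b - 1)*(b + 2)*(b^2 + 3*b + 2) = b*(b - 1)*(b + 2)^2*(b + 1)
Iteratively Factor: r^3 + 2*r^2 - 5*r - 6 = (r - 2)*(r^2 + 4*r + 3) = (r - 2)*(r + 1)*(r + 3)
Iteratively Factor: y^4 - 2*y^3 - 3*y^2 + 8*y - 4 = (y - 1)*(y^3 - y^2 - 4*y + 4) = (y - 1)^2*(y^2 - 4) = (y - 2)*(y - 1)^2*(y + 2)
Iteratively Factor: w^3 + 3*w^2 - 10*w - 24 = (w - 3)*(w^2 + 6*w + 8) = (w - 3)*(w + 2)*(w + 4)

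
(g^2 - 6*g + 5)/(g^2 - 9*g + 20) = (g - 1)/(g - 4)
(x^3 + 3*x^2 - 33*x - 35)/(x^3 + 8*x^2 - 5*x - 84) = (x^2 - 4*x - 5)/(x^2 + x - 12)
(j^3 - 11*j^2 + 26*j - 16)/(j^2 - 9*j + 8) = j - 2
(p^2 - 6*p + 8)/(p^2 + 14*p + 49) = (p^2 - 6*p + 8)/(p^2 + 14*p + 49)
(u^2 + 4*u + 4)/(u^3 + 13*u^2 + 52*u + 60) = (u + 2)/(u^2 + 11*u + 30)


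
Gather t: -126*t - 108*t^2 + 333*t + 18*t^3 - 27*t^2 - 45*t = 18*t^3 - 135*t^2 + 162*t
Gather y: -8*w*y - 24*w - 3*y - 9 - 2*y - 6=-24*w + y*(-8*w - 5) - 15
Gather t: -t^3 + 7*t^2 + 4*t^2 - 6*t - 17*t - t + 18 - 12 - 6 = -t^3 + 11*t^2 - 24*t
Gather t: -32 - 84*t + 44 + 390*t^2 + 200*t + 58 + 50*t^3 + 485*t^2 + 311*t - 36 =50*t^3 + 875*t^2 + 427*t + 34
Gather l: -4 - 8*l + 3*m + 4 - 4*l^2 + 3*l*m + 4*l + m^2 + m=-4*l^2 + l*(3*m - 4) + m^2 + 4*m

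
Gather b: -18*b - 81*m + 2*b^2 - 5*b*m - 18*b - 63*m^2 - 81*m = 2*b^2 + b*(-5*m - 36) - 63*m^2 - 162*m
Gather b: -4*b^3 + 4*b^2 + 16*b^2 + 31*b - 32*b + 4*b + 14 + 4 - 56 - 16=-4*b^3 + 20*b^2 + 3*b - 54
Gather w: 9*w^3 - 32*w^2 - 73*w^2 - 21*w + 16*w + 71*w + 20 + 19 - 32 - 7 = 9*w^3 - 105*w^2 + 66*w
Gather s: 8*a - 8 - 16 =8*a - 24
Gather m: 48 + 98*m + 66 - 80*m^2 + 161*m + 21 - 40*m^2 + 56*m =-120*m^2 + 315*m + 135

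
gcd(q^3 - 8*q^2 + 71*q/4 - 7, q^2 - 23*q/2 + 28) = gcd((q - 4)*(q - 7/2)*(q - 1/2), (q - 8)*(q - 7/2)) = q - 7/2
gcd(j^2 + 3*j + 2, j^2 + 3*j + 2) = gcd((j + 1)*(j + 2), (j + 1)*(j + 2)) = j^2 + 3*j + 2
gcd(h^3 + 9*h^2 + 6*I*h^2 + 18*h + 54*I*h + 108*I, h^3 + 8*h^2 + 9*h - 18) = h^2 + 9*h + 18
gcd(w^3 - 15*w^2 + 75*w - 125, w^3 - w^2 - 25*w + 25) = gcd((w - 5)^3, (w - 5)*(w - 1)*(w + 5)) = w - 5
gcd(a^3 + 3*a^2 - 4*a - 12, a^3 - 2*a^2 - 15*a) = a + 3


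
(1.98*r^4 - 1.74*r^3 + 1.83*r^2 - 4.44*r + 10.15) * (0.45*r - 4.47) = 0.891*r^5 - 9.6336*r^4 + 8.6013*r^3 - 10.1781*r^2 + 24.4143*r - 45.3705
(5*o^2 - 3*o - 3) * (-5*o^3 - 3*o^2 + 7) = -25*o^5 + 24*o^3 + 44*o^2 - 21*o - 21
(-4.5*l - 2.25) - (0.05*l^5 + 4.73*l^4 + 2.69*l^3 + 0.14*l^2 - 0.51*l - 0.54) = -0.05*l^5 - 4.73*l^4 - 2.69*l^3 - 0.14*l^2 - 3.99*l - 1.71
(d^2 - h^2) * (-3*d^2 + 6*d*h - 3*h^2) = -3*d^4 + 6*d^3*h - 6*d*h^3 + 3*h^4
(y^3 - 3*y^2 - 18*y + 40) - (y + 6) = y^3 - 3*y^2 - 19*y + 34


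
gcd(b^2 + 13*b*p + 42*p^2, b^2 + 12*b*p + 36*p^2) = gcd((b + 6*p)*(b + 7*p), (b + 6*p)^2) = b + 6*p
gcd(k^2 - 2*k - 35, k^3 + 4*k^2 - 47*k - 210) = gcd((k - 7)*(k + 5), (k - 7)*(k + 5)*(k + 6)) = k^2 - 2*k - 35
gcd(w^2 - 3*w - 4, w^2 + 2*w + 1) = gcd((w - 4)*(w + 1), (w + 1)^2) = w + 1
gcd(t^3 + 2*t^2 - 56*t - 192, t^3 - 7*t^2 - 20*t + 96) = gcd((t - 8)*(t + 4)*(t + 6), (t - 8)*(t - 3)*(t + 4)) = t^2 - 4*t - 32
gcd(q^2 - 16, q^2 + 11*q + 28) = q + 4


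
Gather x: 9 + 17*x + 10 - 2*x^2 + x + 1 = -2*x^2 + 18*x + 20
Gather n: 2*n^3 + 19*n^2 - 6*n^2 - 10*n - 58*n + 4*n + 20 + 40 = 2*n^3 + 13*n^2 - 64*n + 60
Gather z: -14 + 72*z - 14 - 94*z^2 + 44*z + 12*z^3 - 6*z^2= 12*z^3 - 100*z^2 + 116*z - 28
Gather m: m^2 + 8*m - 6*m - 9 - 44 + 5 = m^2 + 2*m - 48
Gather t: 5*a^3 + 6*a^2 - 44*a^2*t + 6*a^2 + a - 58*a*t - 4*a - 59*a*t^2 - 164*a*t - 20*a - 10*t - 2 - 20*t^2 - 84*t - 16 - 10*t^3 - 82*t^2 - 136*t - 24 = 5*a^3 + 12*a^2 - 23*a - 10*t^3 + t^2*(-59*a - 102) + t*(-44*a^2 - 222*a - 230) - 42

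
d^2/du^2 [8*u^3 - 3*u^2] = 48*u - 6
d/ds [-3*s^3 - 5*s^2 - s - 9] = -9*s^2 - 10*s - 1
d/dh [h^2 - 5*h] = 2*h - 5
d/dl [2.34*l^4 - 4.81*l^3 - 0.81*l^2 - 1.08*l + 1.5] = 9.36*l^3 - 14.43*l^2 - 1.62*l - 1.08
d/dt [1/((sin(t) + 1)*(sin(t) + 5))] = -2*(sin(t) + 3)*cos(t)/((sin(t) + 1)^2*(sin(t) + 5)^2)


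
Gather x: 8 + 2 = 10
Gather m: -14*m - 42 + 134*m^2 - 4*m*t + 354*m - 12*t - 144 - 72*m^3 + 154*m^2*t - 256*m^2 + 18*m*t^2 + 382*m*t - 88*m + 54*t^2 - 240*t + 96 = -72*m^3 + m^2*(154*t - 122) + m*(18*t^2 + 378*t + 252) + 54*t^2 - 252*t - 90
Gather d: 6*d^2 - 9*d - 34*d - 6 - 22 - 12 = 6*d^2 - 43*d - 40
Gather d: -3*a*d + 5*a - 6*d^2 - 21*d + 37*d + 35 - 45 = 5*a - 6*d^2 + d*(16 - 3*a) - 10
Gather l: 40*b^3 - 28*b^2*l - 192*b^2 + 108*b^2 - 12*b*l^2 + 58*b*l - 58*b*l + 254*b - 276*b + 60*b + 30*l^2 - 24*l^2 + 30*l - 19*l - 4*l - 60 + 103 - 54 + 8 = 40*b^3 - 84*b^2 + 38*b + l^2*(6 - 12*b) + l*(7 - 28*b^2) - 3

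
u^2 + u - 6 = (u - 2)*(u + 3)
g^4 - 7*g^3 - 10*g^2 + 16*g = g*(g - 8)*(g - 1)*(g + 2)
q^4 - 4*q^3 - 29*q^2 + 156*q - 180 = (q - 5)*(q - 3)*(q - 2)*(q + 6)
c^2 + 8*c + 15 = (c + 3)*(c + 5)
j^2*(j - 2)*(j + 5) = j^4 + 3*j^3 - 10*j^2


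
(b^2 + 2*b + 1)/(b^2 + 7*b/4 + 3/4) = 4*(b + 1)/(4*b + 3)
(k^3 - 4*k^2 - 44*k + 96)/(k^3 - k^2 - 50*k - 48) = (k - 2)/(k + 1)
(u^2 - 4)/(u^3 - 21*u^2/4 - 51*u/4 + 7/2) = 4*(u - 2)/(4*u^2 - 29*u + 7)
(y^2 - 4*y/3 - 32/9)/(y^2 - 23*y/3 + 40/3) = (y + 4/3)/(y - 5)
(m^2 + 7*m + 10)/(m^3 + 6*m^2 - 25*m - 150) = (m + 2)/(m^2 + m - 30)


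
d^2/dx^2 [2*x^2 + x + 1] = 4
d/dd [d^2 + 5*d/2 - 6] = 2*d + 5/2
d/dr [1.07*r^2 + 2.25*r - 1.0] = 2.14*r + 2.25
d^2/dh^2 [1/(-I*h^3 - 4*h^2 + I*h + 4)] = 2*((3*I*h + 4)*(I*h^3 + 4*h^2 - I*h - 4) - (3*I*h^2 + 8*h - I)^2)/(I*h^3 + 4*h^2 - I*h - 4)^3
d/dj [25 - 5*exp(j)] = -5*exp(j)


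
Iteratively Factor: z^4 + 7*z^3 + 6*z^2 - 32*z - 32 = (z + 4)*(z^3 + 3*z^2 - 6*z - 8) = (z - 2)*(z + 4)*(z^2 + 5*z + 4) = (z - 2)*(z + 1)*(z + 4)*(z + 4)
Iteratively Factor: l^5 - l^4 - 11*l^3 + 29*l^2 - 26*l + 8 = (l - 1)*(l^4 - 11*l^2 + 18*l - 8) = (l - 1)*(l + 4)*(l^3 - 4*l^2 + 5*l - 2) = (l - 2)*(l - 1)*(l + 4)*(l^2 - 2*l + 1) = (l - 2)*(l - 1)^2*(l + 4)*(l - 1)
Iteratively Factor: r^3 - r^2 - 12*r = (r + 3)*(r^2 - 4*r) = r*(r + 3)*(r - 4)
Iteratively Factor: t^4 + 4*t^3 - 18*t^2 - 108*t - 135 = (t + 3)*(t^3 + t^2 - 21*t - 45) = (t - 5)*(t + 3)*(t^2 + 6*t + 9) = (t - 5)*(t + 3)^2*(t + 3)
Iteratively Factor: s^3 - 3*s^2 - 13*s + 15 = (s - 1)*(s^2 - 2*s - 15) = (s - 1)*(s + 3)*(s - 5)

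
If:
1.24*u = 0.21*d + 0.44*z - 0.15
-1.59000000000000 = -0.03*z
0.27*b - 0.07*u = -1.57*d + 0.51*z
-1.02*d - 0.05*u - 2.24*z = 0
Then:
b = 776.36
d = -116.34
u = -1.02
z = 53.00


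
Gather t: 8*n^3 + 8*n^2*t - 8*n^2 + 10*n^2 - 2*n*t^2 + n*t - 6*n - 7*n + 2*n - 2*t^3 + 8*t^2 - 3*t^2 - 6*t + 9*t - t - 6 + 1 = 8*n^3 + 2*n^2 - 11*n - 2*t^3 + t^2*(5 - 2*n) + t*(8*n^2 + n + 2) - 5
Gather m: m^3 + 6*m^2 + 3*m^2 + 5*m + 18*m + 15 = m^3 + 9*m^2 + 23*m + 15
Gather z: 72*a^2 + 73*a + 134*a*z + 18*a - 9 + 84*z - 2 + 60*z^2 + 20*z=72*a^2 + 91*a + 60*z^2 + z*(134*a + 104) - 11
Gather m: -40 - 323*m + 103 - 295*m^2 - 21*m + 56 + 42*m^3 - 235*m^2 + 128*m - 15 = 42*m^3 - 530*m^2 - 216*m + 104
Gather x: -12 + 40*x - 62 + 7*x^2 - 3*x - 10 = 7*x^2 + 37*x - 84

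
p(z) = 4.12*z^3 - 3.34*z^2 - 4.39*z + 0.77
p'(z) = 12.36*z^2 - 6.68*z - 4.39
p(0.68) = -2.46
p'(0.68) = -3.22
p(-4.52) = -428.09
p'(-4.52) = 278.32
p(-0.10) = 1.17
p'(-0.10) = -3.60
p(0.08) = 0.40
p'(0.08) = -4.85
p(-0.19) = 1.46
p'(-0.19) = -2.67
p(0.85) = -2.84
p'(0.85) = -1.14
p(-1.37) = -10.08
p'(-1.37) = 27.96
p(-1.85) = -28.63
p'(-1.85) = 50.27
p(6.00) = 744.11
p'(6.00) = 400.49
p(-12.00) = -7546.87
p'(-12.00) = 1855.61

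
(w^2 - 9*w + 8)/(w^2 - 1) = (w - 8)/(w + 1)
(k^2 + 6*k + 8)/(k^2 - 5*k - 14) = (k + 4)/(k - 7)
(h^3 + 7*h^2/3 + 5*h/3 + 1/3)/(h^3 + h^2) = 1 + 4/(3*h) + 1/(3*h^2)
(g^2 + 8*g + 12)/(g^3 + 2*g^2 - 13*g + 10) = (g^2 + 8*g + 12)/(g^3 + 2*g^2 - 13*g + 10)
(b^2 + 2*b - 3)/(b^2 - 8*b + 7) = (b + 3)/(b - 7)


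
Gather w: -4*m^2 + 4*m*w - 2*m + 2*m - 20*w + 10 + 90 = -4*m^2 + w*(4*m - 20) + 100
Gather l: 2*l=2*l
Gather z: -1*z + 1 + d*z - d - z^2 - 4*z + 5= -d - z^2 + z*(d - 5) + 6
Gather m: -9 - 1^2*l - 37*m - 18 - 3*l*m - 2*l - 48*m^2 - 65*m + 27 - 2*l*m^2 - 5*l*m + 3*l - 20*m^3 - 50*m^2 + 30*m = -20*m^3 + m^2*(-2*l - 98) + m*(-8*l - 72)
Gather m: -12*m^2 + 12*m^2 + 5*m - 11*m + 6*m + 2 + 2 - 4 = 0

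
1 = 1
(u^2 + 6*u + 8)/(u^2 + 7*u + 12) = (u + 2)/(u + 3)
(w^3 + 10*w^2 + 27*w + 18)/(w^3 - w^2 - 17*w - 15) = (w + 6)/(w - 5)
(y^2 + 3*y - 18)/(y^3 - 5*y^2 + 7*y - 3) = (y + 6)/(y^2 - 2*y + 1)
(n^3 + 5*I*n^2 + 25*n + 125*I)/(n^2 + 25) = n + 5*I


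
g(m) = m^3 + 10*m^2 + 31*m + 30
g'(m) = 3*m^2 + 20*m + 31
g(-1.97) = 0.09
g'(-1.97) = 3.24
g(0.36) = 42.50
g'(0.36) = 38.59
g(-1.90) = 0.34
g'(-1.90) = 3.83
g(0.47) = 46.88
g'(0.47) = 41.06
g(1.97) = 137.52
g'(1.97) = 82.04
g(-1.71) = 1.23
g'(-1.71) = 5.57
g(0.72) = 57.88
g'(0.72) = 46.96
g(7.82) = 1362.16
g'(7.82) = 370.86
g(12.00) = 3570.00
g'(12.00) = 703.00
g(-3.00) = 0.00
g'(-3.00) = -2.00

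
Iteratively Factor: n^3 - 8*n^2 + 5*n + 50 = (n - 5)*(n^2 - 3*n - 10) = (n - 5)^2*(n + 2)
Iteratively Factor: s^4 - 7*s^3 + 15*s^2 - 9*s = (s - 1)*(s^3 - 6*s^2 + 9*s) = (s - 3)*(s - 1)*(s^2 - 3*s) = s*(s - 3)*(s - 1)*(s - 3)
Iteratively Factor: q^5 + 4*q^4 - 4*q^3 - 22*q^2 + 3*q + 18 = (q + 1)*(q^4 + 3*q^3 - 7*q^2 - 15*q + 18) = (q + 1)*(q + 3)*(q^3 - 7*q + 6) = (q + 1)*(q + 3)^2*(q^2 - 3*q + 2) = (q - 2)*(q + 1)*(q + 3)^2*(q - 1)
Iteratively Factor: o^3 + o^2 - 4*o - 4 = (o + 2)*(o^2 - o - 2) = (o - 2)*(o + 2)*(o + 1)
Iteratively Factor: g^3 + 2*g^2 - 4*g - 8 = (g - 2)*(g^2 + 4*g + 4) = (g - 2)*(g + 2)*(g + 2)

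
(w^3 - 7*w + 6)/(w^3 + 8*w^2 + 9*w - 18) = (w - 2)/(w + 6)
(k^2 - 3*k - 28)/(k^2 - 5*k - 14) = (k + 4)/(k + 2)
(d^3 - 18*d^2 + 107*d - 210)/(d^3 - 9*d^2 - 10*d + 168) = (d - 5)/(d + 4)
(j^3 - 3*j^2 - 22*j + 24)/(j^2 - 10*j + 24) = (j^2 + 3*j - 4)/(j - 4)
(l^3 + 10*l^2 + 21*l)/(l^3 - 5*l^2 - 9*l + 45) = l*(l + 7)/(l^2 - 8*l + 15)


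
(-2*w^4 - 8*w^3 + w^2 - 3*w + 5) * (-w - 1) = 2*w^5 + 10*w^4 + 7*w^3 + 2*w^2 - 2*w - 5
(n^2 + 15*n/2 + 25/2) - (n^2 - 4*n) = 23*n/2 + 25/2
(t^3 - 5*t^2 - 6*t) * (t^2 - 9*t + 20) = t^5 - 14*t^4 + 59*t^3 - 46*t^2 - 120*t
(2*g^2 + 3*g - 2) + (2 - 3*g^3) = -3*g^3 + 2*g^2 + 3*g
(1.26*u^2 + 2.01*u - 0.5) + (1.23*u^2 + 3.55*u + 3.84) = 2.49*u^2 + 5.56*u + 3.34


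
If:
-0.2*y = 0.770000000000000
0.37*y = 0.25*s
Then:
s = -5.70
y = -3.85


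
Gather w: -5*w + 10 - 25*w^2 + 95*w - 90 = -25*w^2 + 90*w - 80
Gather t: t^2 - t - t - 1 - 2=t^2 - 2*t - 3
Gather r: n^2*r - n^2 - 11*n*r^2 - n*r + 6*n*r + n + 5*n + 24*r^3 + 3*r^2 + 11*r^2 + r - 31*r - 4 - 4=-n^2 + 6*n + 24*r^3 + r^2*(14 - 11*n) + r*(n^2 + 5*n - 30) - 8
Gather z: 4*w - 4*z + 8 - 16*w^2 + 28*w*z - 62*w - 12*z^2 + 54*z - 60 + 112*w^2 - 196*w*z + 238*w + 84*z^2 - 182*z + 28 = 96*w^2 + 180*w + 72*z^2 + z*(-168*w - 132) - 24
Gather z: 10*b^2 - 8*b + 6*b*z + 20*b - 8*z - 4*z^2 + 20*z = 10*b^2 + 12*b - 4*z^2 + z*(6*b + 12)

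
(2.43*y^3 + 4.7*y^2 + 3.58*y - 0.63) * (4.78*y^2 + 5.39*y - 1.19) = 11.6154*y^5 + 35.5637*y^4 + 39.5537*y^3 + 10.6918*y^2 - 7.6559*y + 0.7497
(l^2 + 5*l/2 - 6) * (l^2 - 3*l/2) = l^4 + l^3 - 39*l^2/4 + 9*l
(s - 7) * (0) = 0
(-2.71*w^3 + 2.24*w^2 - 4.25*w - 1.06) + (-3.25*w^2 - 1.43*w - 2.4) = -2.71*w^3 - 1.01*w^2 - 5.68*w - 3.46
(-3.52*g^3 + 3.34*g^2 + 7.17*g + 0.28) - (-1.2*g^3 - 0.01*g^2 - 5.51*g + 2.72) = -2.32*g^3 + 3.35*g^2 + 12.68*g - 2.44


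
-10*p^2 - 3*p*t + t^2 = (-5*p + t)*(2*p + t)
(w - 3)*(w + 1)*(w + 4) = w^3 + 2*w^2 - 11*w - 12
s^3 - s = s*(s - 1)*(s + 1)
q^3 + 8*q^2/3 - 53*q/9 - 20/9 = (q - 5/3)*(q + 1/3)*(q + 4)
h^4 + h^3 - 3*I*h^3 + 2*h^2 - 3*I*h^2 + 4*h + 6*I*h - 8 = (h - 1)*(h + 2)*(h - 4*I)*(h + I)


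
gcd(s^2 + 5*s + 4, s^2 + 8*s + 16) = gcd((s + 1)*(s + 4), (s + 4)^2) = s + 4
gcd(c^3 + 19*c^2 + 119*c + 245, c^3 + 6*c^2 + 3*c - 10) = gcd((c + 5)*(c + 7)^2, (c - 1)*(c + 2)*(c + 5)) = c + 5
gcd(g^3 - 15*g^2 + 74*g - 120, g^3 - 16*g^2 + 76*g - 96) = g - 6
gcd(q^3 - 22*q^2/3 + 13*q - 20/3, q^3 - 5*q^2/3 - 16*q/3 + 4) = 1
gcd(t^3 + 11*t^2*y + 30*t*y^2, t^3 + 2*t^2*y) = t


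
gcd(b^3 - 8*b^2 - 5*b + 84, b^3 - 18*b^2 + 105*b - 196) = b^2 - 11*b + 28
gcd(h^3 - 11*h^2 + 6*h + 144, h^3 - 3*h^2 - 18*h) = h^2 - 3*h - 18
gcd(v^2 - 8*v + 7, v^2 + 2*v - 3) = v - 1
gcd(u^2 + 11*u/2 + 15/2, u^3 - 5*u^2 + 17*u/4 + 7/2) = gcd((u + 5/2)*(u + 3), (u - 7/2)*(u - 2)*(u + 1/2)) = 1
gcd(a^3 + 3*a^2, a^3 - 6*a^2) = a^2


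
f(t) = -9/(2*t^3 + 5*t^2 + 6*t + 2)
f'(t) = -9*(-6*t^2 - 10*t - 6)/(2*t^3 + 5*t^2 + 6*t + 2)^2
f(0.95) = -0.65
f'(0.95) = 0.97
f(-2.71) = 0.52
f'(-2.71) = 0.69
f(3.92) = -0.04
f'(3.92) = 0.02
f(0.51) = -1.36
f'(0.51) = 2.60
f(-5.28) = 0.05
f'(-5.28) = 0.03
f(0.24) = -2.40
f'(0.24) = 5.58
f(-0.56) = 62.84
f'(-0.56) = 1000.93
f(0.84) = -0.77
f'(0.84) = 1.21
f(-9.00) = 0.01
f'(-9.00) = 0.00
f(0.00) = -4.50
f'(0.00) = 13.50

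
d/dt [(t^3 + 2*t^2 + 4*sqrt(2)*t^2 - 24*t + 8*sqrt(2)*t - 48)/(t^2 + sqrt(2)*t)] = (t^4 + 2*sqrt(2)*t^3 - 6*sqrt(2)*t^2 + 32*t^2 + 96*t + 48*sqrt(2))/(t^2*(t^2 + 2*sqrt(2)*t + 2))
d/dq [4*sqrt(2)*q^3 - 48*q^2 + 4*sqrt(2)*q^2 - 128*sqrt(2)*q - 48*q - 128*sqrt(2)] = 12*sqrt(2)*q^2 - 96*q + 8*sqrt(2)*q - 128*sqrt(2) - 48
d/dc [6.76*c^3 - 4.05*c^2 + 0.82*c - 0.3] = 20.28*c^2 - 8.1*c + 0.82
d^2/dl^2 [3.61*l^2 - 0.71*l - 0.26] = 7.22000000000000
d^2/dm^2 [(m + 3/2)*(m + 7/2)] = 2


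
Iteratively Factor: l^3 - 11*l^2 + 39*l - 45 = (l - 3)*(l^2 - 8*l + 15) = (l - 5)*(l - 3)*(l - 3)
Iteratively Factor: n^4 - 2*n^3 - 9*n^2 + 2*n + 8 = (n - 1)*(n^3 - n^2 - 10*n - 8) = (n - 1)*(n + 1)*(n^2 - 2*n - 8) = (n - 1)*(n + 1)*(n + 2)*(n - 4)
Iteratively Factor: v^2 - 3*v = (v - 3)*(v)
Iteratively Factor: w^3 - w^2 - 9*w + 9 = (w + 3)*(w^2 - 4*w + 3) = (w - 3)*(w + 3)*(w - 1)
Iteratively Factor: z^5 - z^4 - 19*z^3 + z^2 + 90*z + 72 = (z + 3)*(z^4 - 4*z^3 - 7*z^2 + 22*z + 24) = (z + 2)*(z + 3)*(z^3 - 6*z^2 + 5*z + 12) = (z + 1)*(z + 2)*(z + 3)*(z^2 - 7*z + 12) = (z - 3)*(z + 1)*(z + 2)*(z + 3)*(z - 4)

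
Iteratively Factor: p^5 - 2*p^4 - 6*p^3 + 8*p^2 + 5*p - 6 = (p + 2)*(p^4 - 4*p^3 + 2*p^2 + 4*p - 3) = (p - 1)*(p + 2)*(p^3 - 3*p^2 - p + 3) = (p - 1)^2*(p + 2)*(p^2 - 2*p - 3) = (p - 1)^2*(p + 1)*(p + 2)*(p - 3)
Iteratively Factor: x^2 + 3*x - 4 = (x - 1)*(x + 4)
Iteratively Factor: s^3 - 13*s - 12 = (s + 3)*(s^2 - 3*s - 4) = (s - 4)*(s + 3)*(s + 1)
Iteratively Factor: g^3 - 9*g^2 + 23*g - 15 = (g - 5)*(g^2 - 4*g + 3) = (g - 5)*(g - 3)*(g - 1)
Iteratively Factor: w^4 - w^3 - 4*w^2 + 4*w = (w - 1)*(w^3 - 4*w) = (w - 2)*(w - 1)*(w^2 + 2*w) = (w - 2)*(w - 1)*(w + 2)*(w)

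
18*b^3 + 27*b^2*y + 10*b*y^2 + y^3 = (b + y)*(3*b + y)*(6*b + y)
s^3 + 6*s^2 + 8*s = s*(s + 2)*(s + 4)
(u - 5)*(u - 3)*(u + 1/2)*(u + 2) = u^4 - 11*u^3/2 - 4*u^2 + 59*u/2 + 15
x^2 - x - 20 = (x - 5)*(x + 4)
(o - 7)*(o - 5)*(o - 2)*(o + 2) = o^4 - 12*o^3 + 31*o^2 + 48*o - 140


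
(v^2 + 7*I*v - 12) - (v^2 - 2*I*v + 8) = 9*I*v - 20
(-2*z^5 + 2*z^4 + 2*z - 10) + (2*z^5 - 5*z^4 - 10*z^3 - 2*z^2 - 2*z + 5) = -3*z^4 - 10*z^3 - 2*z^2 - 5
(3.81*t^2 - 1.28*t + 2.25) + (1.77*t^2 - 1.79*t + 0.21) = 5.58*t^2 - 3.07*t + 2.46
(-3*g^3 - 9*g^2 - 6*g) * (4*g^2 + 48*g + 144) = -12*g^5 - 180*g^4 - 888*g^3 - 1584*g^2 - 864*g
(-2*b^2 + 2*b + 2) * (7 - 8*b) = 16*b^3 - 30*b^2 - 2*b + 14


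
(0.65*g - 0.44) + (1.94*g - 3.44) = 2.59*g - 3.88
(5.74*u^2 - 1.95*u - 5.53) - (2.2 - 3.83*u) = 5.74*u^2 + 1.88*u - 7.73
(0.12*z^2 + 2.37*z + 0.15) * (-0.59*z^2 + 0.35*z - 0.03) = -0.0708*z^4 - 1.3563*z^3 + 0.7374*z^2 - 0.0186*z - 0.0045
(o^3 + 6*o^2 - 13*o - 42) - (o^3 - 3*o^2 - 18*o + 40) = 9*o^2 + 5*o - 82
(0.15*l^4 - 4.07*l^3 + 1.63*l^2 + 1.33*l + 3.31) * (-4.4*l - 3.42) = -0.66*l^5 + 17.395*l^4 + 6.7474*l^3 - 11.4266*l^2 - 19.1126*l - 11.3202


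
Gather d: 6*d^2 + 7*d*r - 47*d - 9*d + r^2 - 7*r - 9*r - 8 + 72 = 6*d^2 + d*(7*r - 56) + r^2 - 16*r + 64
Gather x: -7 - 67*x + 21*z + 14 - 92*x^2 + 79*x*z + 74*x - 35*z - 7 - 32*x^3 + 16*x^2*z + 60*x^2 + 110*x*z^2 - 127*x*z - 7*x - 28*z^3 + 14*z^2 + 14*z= -32*x^3 + x^2*(16*z - 32) + x*(110*z^2 - 48*z) - 28*z^3 + 14*z^2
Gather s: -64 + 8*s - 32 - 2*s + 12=6*s - 84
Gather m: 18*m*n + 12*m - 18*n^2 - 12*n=m*(18*n + 12) - 18*n^2 - 12*n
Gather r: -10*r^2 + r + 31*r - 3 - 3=-10*r^2 + 32*r - 6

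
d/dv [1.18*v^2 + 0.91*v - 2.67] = 2.36*v + 0.91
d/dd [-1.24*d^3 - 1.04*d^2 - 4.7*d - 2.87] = -3.72*d^2 - 2.08*d - 4.7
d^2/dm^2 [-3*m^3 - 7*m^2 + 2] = -18*m - 14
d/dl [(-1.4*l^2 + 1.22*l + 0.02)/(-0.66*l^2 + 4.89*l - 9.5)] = (-6.0408*l^2 + 26.6264*l - 11.6878)/(0.4356*l^4 - 6.4548*l^3 + 36.4521*l^2 - 92.91*l + 90.25)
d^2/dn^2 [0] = 0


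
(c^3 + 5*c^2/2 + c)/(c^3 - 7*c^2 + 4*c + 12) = c*(2*c^2 + 5*c + 2)/(2*(c^3 - 7*c^2 + 4*c + 12))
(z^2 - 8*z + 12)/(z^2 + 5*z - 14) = (z - 6)/(z + 7)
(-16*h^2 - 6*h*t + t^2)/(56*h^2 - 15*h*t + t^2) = (2*h + t)/(-7*h + t)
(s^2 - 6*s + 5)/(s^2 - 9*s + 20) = (s - 1)/(s - 4)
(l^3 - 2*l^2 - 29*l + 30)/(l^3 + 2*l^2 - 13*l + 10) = (l - 6)/(l - 2)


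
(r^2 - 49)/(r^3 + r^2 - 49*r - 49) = 1/(r + 1)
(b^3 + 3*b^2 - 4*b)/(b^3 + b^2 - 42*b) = (b^2 + 3*b - 4)/(b^2 + b - 42)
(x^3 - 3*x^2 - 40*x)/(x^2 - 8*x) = x + 5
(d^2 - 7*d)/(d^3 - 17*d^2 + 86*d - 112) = d/(d^2 - 10*d + 16)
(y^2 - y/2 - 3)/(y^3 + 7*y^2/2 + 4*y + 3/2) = (y - 2)/(y^2 + 2*y + 1)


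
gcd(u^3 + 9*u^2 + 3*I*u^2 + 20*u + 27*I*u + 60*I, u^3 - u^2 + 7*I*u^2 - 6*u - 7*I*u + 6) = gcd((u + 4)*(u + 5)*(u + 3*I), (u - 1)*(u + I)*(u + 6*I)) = 1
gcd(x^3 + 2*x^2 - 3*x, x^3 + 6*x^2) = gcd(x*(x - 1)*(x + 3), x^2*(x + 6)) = x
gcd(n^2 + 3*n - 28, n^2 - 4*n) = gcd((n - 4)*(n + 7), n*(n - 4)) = n - 4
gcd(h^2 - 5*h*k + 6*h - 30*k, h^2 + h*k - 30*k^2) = h - 5*k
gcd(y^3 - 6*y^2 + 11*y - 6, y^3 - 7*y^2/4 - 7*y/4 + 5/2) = y^2 - 3*y + 2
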